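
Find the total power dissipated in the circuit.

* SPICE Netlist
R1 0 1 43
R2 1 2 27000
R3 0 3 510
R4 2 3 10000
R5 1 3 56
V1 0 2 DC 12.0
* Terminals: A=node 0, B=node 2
Nodal analysis, taking node 2 as the 0 V reference.
Source V1 fixes V_0 = 12 V.
KCL at each unknown node (sum of currents leaving = 0; resistances in Ω):
  Node 1: (V_1 - 12)/43 + (V_1 - 0)/27000 + (V_1 - V_3)/56 = 0
  Node 3: (V_3 - 12)/510 + (V_3 - 0)/10000 + (V_3 - V_1)/56 = 0
Collecting terms (coefficients in siemens):
  0.04115·V_1 - 0.01786·V_3 = 0.2791
  0.01992·V_3 - 0.01786·V_1 = 0.02353
Determinant D = (0.04115)(0.01992) - (-0.01786)(-0.01786) = 0.0005007
V_1 = [(0.2791)(0.01992) - (-0.01786)(0.02353)]/D = 11.94 V
V_3 = [(0.04115)(0.02353) - (0.2791)(-0.01786)]/D = 11.89 V
Power in each resistor, P = (ΔV)²/R:
  P_R1 = (12 - 11.94)²/43 = 0.00008504 W
  P_R2 = (11.94 - 0)²/27000 = 0.00528 W
  P_R3 = (12 - 11.89)²/510 = 0.00002569 W
  P_R4 = (0 - 11.89)²/10000 = 0.01413 W
  P_R5 = (11.94 - 11.89)²/56 = 0.00005205 W
P_total = P_R1 + P_R2 + P_R3 + P_R4 + P_R5 = 0.01957 W

Final answer: 0.01957 W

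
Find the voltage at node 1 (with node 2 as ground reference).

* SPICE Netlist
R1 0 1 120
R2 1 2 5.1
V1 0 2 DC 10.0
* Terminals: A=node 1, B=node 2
Nodal analysis, taking node 2 as the 0 V reference.
Source V1 fixes V_0 = 10 V.
KCL at each unknown node (sum of currents leaving = 0; resistances in Ω):
  Node 1: (V_1 - 10)/120 + (V_1 - 0)/5.1 = 0
Collecting terms: 0.2044 × V_1 = 0.08333  =>  V_1 = 0.4077 V
The requested potential is V_1 = 0.4077 V.

Final answer: V_1 = 0.4077 V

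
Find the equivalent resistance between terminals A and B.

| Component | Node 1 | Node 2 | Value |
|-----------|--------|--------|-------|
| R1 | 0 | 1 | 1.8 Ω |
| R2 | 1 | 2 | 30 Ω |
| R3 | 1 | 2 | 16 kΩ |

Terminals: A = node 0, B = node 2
Reduce the network between node 0 (A) and node 2 (B) by series/parallel combination:
  Rp1 = R2 ‖ R3 (parallel, both between nodes 1 and 2) = 1/(1/30 + 1/16000) = 29.94 Ω
  Rs1 = R1 + Rp1 (series, joined only at node 1) = 1.8 + 29.94 = 31.74 Ω
R_eq = 31.74 Ω

Final answer: 31.74 Ω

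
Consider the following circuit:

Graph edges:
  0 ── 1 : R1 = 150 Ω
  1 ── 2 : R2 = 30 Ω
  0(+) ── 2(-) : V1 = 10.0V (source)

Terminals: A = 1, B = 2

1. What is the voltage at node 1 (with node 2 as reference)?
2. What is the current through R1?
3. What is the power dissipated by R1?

Nodal analysis, taking node 2 as the 0 V reference.
Source V1 fixes V_0 = 10 V.
KCL at each unknown node (sum of currents leaving = 0; resistances in Ω):
  Node 1: (V_1 - 10)/150 + (V_1 - 0)/30 = 0
Collecting terms: 0.04 × V_1 = 0.06667  =>  V_1 = 1.667 V
Part 1:
  Read off the nodal solution: V_1 = 1.667 V
Part 2:
  I_R1 = (V_0 - V_1)/R1 = (10 - 1.667)/150 = 0.05556 A
  Magnitude: I_R1 = 0.05556 A
Part 3:
  I_R1 = (V_0 - V_1)/R1 = (10 - 1.667)/150 = 0.05556 A
  P_R1 = I_R1² × R1 = (0.05556)² × 150 = 0.463 W

Final answers:
1. V_1 = 1.667 V
2. I_R1 = 0.05556 A
3. P_R1 = 0.463 W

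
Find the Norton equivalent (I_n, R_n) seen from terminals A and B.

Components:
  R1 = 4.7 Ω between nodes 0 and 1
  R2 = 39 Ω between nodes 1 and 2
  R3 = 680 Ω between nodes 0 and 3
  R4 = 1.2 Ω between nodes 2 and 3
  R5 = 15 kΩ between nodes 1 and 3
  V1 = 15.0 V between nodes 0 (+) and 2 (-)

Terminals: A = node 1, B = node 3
Find the Thévenin equivalent first; then I_n = V_th/R_th and R_n = R_th.
Step 1 — V_th is the open-circuit voltage V_A - V_B (nothing connected across the terminals).
Nodal analysis, taking node 2 as the 0 V reference.
Source V1 fixes V_0 = 15 V.
KCL at each unknown node (sum of currents leaving = 0; resistances in Ω):
  Node 1: (V_1 - 15)/4.7 + (V_1 - 0)/39 + (V_1 - V_3)/15000 = 0
  Node 3: (V_3 - 15)/680 + (V_3 - 0)/1.2 + (V_3 - V_1)/15000 = 0
Collecting terms (coefficients in siemens):
  0.2385·V_1 - 0.00006667·V_3 = 3.191
  0.8349·V_3 - 0.00006667·V_1 = 0.02206
Determinant D = (0.2385)(0.8349) - (-0.00006667)(-0.00006667) = 0.1991
V_1 = [(3.191)(0.8349) - (-0.00006667)(0.02206)]/D = 13.38 V
V_3 = [(0.2385)(0.02206) - (3.191)(-0.00006667)]/D = 0.02749 V
V_th = V_1 - V_3 = 13.38 - 0.02749 = 13.36 V
Step 2 — R_th: zero the source — replace V1 by a short circuit (node 2 merges into node 0) — and find the resistance seen between A (node 1) and B (node 3).
Reduce the network between node 1 (A) and node 3 (B) by series/parallel combination:
  Rp1 = R1 ‖ R2 (parallel, both between nodes 0 and 1) = 1/(1/4.7 + 1/39) = 4.195 Ω
  Rp2 = R3 ‖ R4 (parallel, both between nodes 0 and 3) = 1/(1/680 + 1/1.2) = 1.198 Ω
  Rs1 = Rp1 + Rp2 (series, joined only at node 0) = 4.195 + 1.198 = 5.392 Ω
  Rp3 = R5 ‖ Rs1 (parallel, both between nodes 1 and 3) = 1/(1/15000 + 1/5.392) = 5.39 Ω
R_th = 5.39 Ω
I_n = V_th/R_th = 13.36/5.39 = 2.478 A, and R_n = R_th = 5.39 Ω

Final answer: I_n = 2.478 A, R_n = 5.39 Ω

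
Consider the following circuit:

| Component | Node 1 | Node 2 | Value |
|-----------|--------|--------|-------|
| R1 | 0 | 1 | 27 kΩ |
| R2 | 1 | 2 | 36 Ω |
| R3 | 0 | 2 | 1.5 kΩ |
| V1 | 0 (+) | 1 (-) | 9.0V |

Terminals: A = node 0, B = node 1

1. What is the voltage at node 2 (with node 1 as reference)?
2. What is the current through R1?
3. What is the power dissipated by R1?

Nodal analysis, taking node 1 as the 0 V reference.
Source V1 fixes V_0 = 9 V.
KCL at each unknown node (sum of currents leaving = 0; resistances in Ω):
  Node 2: (V_2 - 0)/36 + (V_2 - 9)/1500 = 0
Collecting terms: 0.02844 × V_2 = 0.006  =>  V_2 = 0.2109 V
Part 1:
  Read off the nodal solution: V_2 = 0.2109 V
Part 2:
  I_R1 = (V_0 - V_1)/R1 = (9 - 0)/27000 = 0.0003333 A
  Magnitude: I_R1 = 0.0003333 A
Part 3:
  I_R1 = (V_0 - V_1)/R1 = (9 - 0)/27000 = 0.0003333 A
  P_R1 = I_R1² × R1 = (0.0003333)² × 27000 = 0.003 W

Final answers:
1. V_2 = 0.2109 V
2. I_R1 = 0.0003333 A
3. P_R1 = 0.003 W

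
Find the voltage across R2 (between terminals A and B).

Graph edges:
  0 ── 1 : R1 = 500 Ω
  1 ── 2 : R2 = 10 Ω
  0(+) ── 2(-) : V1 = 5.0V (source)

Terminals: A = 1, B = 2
R1 and R2 are in series across V1 (node 0 → node 1 → node 2), and the output A–B is taken across R2, so this is a voltage divider.
Series current: I = V1/(R1 + R2) = 5/(500 + 10) = 5/510 = 0.009804 A
V_R2 = I × R2 = V1 × R2/(R1 + R2) = 5 × 10/510 = 0.09804 V

Final answer: 0.09804 V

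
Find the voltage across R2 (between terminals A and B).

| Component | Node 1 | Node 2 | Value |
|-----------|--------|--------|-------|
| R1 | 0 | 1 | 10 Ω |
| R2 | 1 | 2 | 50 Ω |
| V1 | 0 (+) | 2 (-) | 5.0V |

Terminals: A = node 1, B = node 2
R1 and R2 are in series across V1 (node 0 → node 1 → node 2), and the output A–B is taken across R2, so this is a voltage divider.
Series current: I = V1/(R1 + R2) = 5/(10 + 50) = 5/60 = 0.08333 A
V_R2 = I × R2 = V1 × R2/(R1 + R2) = 5 × 50/60 = 4.167 V

Final answer: 4.167 V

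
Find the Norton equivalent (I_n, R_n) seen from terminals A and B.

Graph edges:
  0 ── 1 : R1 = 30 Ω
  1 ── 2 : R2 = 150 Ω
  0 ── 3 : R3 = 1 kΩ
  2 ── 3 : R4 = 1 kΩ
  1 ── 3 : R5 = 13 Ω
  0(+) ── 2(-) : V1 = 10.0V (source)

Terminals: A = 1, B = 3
Find the Thévenin equivalent first; then I_n = V_th/R_th and R_n = R_th.
Step 1 — V_th is the open-circuit voltage V_A - V_B (nothing connected across the terminals).
Nodal analysis, taking node 2 as the 0 V reference.
Source V1 fixes V_0 = 10 V.
KCL at each unknown node (sum of currents leaving = 0; resistances in Ω):
  Node 1: (V_1 - 10)/30 + (V_1 - 0)/150 + (V_1 - V_3)/13 = 0
  Node 3: (V_3 - 10)/1000 + (V_3 - 0)/1000 + (V_3 - V_1)/13 = 0
Collecting terms (coefficients in siemens):
  0.1169·V_1 - 0.07692·V_3 = 0.3333
  0.07892·V_3 - 0.07692·V_1 = 0.01
Determinant D = (0.1169)(0.07892) - (-0.07692)(-0.07692) = 0.003311
V_1 = [(0.3333)(0.07892) - (-0.07692)(0.01)]/D = 8.178 V
V_3 = [(0.1169)(0.01) - (0.3333)(-0.07692)]/D = 8.098 V
V_th = V_1 - V_3 = 8.178 - 8.098 = 0.08055 V
Step 2 — R_th: zero the source — replace V1 by a short circuit (node 2 merges into node 0) — and find the resistance seen between A (node 1) and B (node 3).
Reduce the network between node 1 (A) and node 3 (B) by series/parallel combination:
  Rp1 = R1 ‖ R2 (parallel, both between nodes 0 and 1) = 1/(1/30 + 1/150) = 25 Ω
  Rp2 = R3 ‖ R4 (parallel, both between nodes 0 and 3) = 1/(1/1000 + 1/1000) = 500 Ω
  Rs1 = Rp1 + Rp2 (series, joined only at node 0) = 25 + 500 = 525 Ω
  Rp3 = R5 ‖ Rs1 (parallel, both between nodes 1 and 3) = 1/(1/13 + 1/525) = 12.69 Ω
R_th = 12.69 Ω
I_n = V_th/R_th = 0.08055/12.69 = 0.006349 A, and R_n = R_th = 12.69 Ω

Final answer: I_n = 0.006349 A, R_n = 12.69 Ω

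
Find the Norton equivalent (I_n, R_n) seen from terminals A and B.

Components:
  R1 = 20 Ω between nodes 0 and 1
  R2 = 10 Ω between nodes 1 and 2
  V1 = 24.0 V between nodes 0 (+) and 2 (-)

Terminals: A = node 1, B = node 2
Find the Thévenin equivalent first; then I_n = V_th/R_th and R_n = R_th.
Step 1 — V_th is the open-circuit voltage V_A - V_B (nothing connected across the terminals).
Nodal analysis, taking node 2 as the 0 V reference.
Source V1 fixes V_0 = 24 V.
KCL at each unknown node (sum of currents leaving = 0; resistances in Ω):
  Node 1: (V_1 - 24)/20 + (V_1 - 0)/10 = 0
Collecting terms: 0.15 × V_1 = 1.2  =>  V_1 = 8 V
V_th = V_1 - V_2 = 8 - 0 = 8 V
Step 2 — R_th: zero the source — replace V1 by a short circuit (node 2 merges into node 0) — and find the resistance seen between A (node 1) and B (node 0).
Reduce the network between node 1 (A) and node 0 (B) by series/parallel combination:
  Rp1 = R1 ‖ R2 (parallel, both between nodes 0 and 1) = 1/(1/20 + 1/10) = 6.667 Ω
R_th = 6.667 Ω
I_n = V_th/R_th = 8/6.667 = 1.2 A, and R_n = R_th = 6.667 Ω

Final answer: I_n = 1.2 A, R_n = 6.667 Ω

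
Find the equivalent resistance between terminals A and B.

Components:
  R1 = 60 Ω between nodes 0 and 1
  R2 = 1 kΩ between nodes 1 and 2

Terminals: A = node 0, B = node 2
Reduce the network between node 0 (A) and node 2 (B) by series/parallel combination:
  Rs1 = R1 + R2 (series, joined only at node 1) = 60 + 1000 = 1060 Ω
R_eq = 1.06 kΩ

Final answer: 1.06 kΩ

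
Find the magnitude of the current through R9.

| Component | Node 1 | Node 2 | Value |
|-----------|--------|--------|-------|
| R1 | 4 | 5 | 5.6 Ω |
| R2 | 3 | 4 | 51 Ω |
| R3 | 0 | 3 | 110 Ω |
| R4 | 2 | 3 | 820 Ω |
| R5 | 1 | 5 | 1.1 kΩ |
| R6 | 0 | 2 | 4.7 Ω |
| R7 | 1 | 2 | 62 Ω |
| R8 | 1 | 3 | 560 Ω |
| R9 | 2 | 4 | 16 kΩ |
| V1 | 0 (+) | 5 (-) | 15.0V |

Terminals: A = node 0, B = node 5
Nodal analysis, taking node 5 as the 0 V reference.
Source V1 fixes V_0 = 15 V.
KCL at each unknown node (sum of currents leaving = 0; resistances in Ω):
  Node 1: (V_1 - 0)/1100 + (V_1 - V_2)/62 + (V_1 - V_3)/560 = 0
  Node 2: (V_2 - V_3)/820 + (V_2 - 15)/4.7 + (V_2 - V_1)/62 + (V_2 - V_4)/16000 = 0
  Node 3: (V_3 - V_4)/51 + (V_3 - 15)/110 + (V_3 - V_2)/820 + (V_3 - V_1)/560 = 0
  Node 4: (V_4 - 0)/5.6 + (V_4 - V_3)/51 + (V_4 - V_2)/16000 = 0
Collecting terms (coefficients in siemens):
  0.01882·V_1 - 0.01613·V_2 - 0.001786·V_3 = 0
  0.2302·V_2 - 0.01613·V_1 - 0.00122·V_3 - 0.0000625·V_4 = 3.191
  0.0317·V_3 - 0.001786·V_1 - 0.00122·V_2 - 0.01961·V_4 = 0.1364
  0.1982·V_4 - 0.0000625·V_2 - 0.01961·V_3 = 0
Solving these 4 simultaneous equations (Gaussian elimination) gives:
  V_1 = 13.27 V, V_2 = 14.83 V, V_3 = 5.988 V, V_4 = 0.597 V
I_R9 = (V_2 - V_4)/R9 = (14.83 - 0.597)/16000 = 0.0008894 A
|I_R9| = 0.0008894 A

Final answer: |I_R9| = 0.0008894 A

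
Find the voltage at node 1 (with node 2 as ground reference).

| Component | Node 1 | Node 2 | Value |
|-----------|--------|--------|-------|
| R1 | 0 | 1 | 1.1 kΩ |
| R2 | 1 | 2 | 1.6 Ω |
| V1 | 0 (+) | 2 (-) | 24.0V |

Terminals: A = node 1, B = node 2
Nodal analysis, taking node 2 as the 0 V reference.
Source V1 fixes V_0 = 24 V.
KCL at each unknown node (sum of currents leaving = 0; resistances in Ω):
  Node 1: (V_1 - 24)/1100 + (V_1 - 0)/1.6 = 0
Collecting terms: 0.6259 × V_1 = 0.02182  =>  V_1 = 0.03486 V
The requested potential is V_1 = 0.03486 V.

Final answer: V_1 = 0.03486 V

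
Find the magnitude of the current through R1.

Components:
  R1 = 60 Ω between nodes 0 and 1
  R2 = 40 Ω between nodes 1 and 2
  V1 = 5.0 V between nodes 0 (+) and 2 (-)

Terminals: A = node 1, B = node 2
Nodal analysis, taking node 2 as the 0 V reference.
Source V1 fixes V_0 = 5 V.
KCL at each unknown node (sum of currents leaving = 0; resistances in Ω):
  Node 1: (V_1 - 5)/60 + (V_1 - 0)/40 = 0
Collecting terms: 0.04167 × V_1 = 0.08333  =>  V_1 = 2 V
I_R1 = (V_0 - V_1)/R1 = (5 - 2)/60 = 0.05 A
|I_R1| = 0.05 A

Final answer: |I_R1| = 0.05 A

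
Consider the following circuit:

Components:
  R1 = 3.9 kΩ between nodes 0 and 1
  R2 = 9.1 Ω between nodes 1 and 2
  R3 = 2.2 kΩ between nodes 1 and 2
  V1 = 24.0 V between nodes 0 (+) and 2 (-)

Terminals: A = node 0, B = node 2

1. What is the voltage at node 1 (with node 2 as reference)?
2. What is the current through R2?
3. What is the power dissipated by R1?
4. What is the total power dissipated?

Nodal analysis, taking node 2 as the 0 V reference.
Source V1 fixes V_0 = 24 V.
KCL at each unknown node (sum of currents leaving = 0; resistances in Ω):
  Node 1: (V_1 - 24)/3900 + (V_1 - 0)/9.1 + (V_1 - 0)/2200 = 0
Collecting terms: 0.1106 × V_1 = 0.006154  =>  V_1 = 0.05564 V
Part 1:
  Read off the nodal solution: V_1 = 0.05564 V
Part 2:
  I_R2 = (V_1 - V_2)/R2 = (0.05564 - 0)/9.1 = 0.006114 A
  Magnitude: I_R2 = 0.006114 A
Part 3:
  I_R1 = (V_0 - V_1)/R1 = (24 - 0.05564)/3900 = 0.00614 A
  P_R1 = I_R1² × R1 = (0.00614)² × 3900 = 0.147 W
Part 4:
  Power in each resistor, P = (ΔV)²/R:
    P_R1 = (24 - 0.05564)²/3900 = 0.147 W
    P_R2 = (0.05564 - 0)²/9.1 = 0.0003402 W
    P_R3 = (0.05564 - 0)²/2200 = 0.000001407 W
  P_total = P_R1 + P_R2 + P_R3 = 0.1473 W

Final answers:
1. V_1 = 0.05564 V
2. I_R2 = 0.006114 A
3. P_R1 = 0.147 W
4. P_total = 0.1473 W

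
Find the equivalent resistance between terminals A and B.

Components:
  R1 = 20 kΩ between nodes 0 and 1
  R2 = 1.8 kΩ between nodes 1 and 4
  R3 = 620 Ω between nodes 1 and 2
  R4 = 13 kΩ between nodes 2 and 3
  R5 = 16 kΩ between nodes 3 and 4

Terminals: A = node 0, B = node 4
Reduce the network between node 0 (A) and node 4 (B) by series/parallel combination:
  Rs1 = R3 + R4 (series, joined only at node 2) = 620 + 13000 = 13620 Ω
  Rs2 = R5 + Rs1 (series, joined only at node 3) = 16000 + 13620 = 29620 Ω
  Rp1 = R2 ‖ Rs2 (parallel, both between nodes 1 and 4) = 1/(1/1800 + 1/29620) = 1697 Ω
  Rs3 = R1 + Rp1 (series, joined only at node 1) = 20000 + 1697 = 21700 Ω
R_eq = 21.7 kΩ

Final answer: 21.7 kΩ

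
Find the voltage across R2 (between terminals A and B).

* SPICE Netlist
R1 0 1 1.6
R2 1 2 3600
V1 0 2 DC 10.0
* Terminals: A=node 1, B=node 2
R1 and R2 are in series across V1 (node 0 → node 1 → node 2), and the output A–B is taken across R2, so this is a voltage divider.
Series current: I = V1/(R1 + R2) = 10/(1.6 + 3600) = 10/3602 = 0.002777 A
V_R2 = I × R2 = V1 × R2/(R1 + R2) = 10 × 3600/3602 = 9.996 V

Final answer: 9.996 V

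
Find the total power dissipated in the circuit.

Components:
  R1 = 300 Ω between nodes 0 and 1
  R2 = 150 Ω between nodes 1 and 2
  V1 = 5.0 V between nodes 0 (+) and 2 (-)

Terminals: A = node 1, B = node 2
Nodal analysis, taking node 2 as the 0 V reference.
Source V1 fixes V_0 = 5 V.
KCL at each unknown node (sum of currents leaving = 0; resistances in Ω):
  Node 1: (V_1 - 5)/300 + (V_1 - 0)/150 = 0
Collecting terms: 0.01 × V_1 = 0.01667  =>  V_1 = 1.667 V
Power in each resistor, P = (ΔV)²/R:
  P_R1 = (5 - 1.667)²/300 = 0.03704 W
  P_R2 = (1.667 - 0)²/150 = 0.01852 W
P_total = P_R1 + P_R2 = 0.05556 W

Final answer: 0.05556 W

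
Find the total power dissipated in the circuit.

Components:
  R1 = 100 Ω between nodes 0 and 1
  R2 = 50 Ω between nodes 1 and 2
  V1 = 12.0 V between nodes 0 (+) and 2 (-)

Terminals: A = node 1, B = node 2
Nodal analysis, taking node 2 as the 0 V reference.
Source V1 fixes V_0 = 12 V.
KCL at each unknown node (sum of currents leaving = 0; resistances in Ω):
  Node 1: (V_1 - 12)/100 + (V_1 - 0)/50 = 0
Collecting terms: 0.03 × V_1 = 0.12  =>  V_1 = 4 V
Power in each resistor, P = (ΔV)²/R:
  P_R1 = (12 - 4)²/100 = 0.64 W
  P_R2 = (4 - 0)²/50 = 0.32 W
P_total = P_R1 + P_R2 = 0.96 W

Final answer: 0.96 W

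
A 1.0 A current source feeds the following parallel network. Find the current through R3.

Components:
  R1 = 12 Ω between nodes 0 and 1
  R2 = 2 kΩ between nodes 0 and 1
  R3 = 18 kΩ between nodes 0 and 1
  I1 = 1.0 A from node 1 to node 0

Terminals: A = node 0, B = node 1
All resistors sit directly between nodes 0 and 1, so they are in parallel and share one voltage V; the full source current 1 A splits among them.
1/R_par = 1/12 + 1/2000 + 1/18000 = 0.08389 S  =>  R_par = 11.92 Ω
V = I × R_par = 1 × 11.92 = 11.92 V
I_R3 = V/R3 = 11.92/18000 = 0.0006623 A

Final answer: 0.0006623 A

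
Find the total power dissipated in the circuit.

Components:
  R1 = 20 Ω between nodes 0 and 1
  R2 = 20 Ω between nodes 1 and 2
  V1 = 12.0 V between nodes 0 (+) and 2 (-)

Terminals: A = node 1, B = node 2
Nodal analysis, taking node 2 as the 0 V reference.
Source V1 fixes V_0 = 12 V.
KCL at each unknown node (sum of currents leaving = 0; resistances in Ω):
  Node 1: (V_1 - 12)/20 + (V_1 - 0)/20 = 0
Collecting terms: 0.1 × V_1 = 0.6  =>  V_1 = 6 V
Power in each resistor, P = (ΔV)²/R:
  P_R1 = (12 - 6)²/20 = 1.8 W
  P_R2 = (6 - 0)²/20 = 1.8 W
P_total = P_R1 + P_R2 = 3.6 W

Final answer: 3.6 W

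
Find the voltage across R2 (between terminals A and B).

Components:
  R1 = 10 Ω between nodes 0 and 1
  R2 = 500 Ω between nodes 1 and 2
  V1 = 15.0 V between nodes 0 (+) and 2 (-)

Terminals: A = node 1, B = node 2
R1 and R2 are in series across V1 (node 0 → node 1 → node 2), and the output A–B is taken across R2, so this is a voltage divider.
Series current: I = V1/(R1 + R2) = 15/(10 + 500) = 15/510 = 0.02941 A
V_R2 = I × R2 = V1 × R2/(R1 + R2) = 15 × 500/510 = 14.71 V

Final answer: 14.71 V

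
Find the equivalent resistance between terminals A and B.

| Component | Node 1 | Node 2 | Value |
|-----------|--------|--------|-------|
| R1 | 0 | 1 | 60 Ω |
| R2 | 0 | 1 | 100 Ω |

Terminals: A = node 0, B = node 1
Reduce the network between node 0 (A) and node 1 (B) by series/parallel combination:
  Rp1 = R1 ‖ R2 (parallel, both between nodes 0 and 1) = 1/(1/60 + 1/100) = 37.5 Ω
R_eq = 37.5 Ω

Final answer: 37.5 Ω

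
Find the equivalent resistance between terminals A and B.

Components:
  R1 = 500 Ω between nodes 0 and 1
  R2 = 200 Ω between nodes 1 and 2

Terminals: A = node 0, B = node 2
Reduce the network between node 0 (A) and node 2 (B) by series/parallel combination:
  Rs1 = R1 + R2 (series, joined only at node 1) = 500 + 200 = 700 Ω
R_eq = 700 Ω

Final answer: 700 Ω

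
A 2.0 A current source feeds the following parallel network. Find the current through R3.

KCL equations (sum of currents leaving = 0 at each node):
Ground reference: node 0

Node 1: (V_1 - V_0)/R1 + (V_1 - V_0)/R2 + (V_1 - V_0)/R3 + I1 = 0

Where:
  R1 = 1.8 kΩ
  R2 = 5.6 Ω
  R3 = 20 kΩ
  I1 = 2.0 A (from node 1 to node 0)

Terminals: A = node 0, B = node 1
All resistors sit directly between nodes 0 and 1, so they are in parallel and share one voltage V; the full source current 2 A splits among them.
1/R_par = 1/1800 + 1/5.6 + 1/20000 = 0.1792 S  =>  R_par = 5.581 Ω
V = I × R_par = 2 × 5.581 = 11.16 V
I_R3 = V/R3 = 11.16/20000 = 0.0005581 A

Final answer: 0.0005581 A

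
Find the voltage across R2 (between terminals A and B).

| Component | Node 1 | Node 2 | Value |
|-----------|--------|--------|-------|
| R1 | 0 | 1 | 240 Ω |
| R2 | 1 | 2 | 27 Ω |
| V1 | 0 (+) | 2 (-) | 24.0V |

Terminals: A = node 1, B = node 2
R1 and R2 are in series across V1 (node 0 → node 1 → node 2), and the output A–B is taken across R2, so this is a voltage divider.
Series current: I = V1/(R1 + R2) = 24/(240 + 27) = 24/267 = 0.08989 A
V_R2 = I × R2 = V1 × R2/(R1 + R2) = 24 × 27/267 = 2.427 V

Final answer: 2.427 V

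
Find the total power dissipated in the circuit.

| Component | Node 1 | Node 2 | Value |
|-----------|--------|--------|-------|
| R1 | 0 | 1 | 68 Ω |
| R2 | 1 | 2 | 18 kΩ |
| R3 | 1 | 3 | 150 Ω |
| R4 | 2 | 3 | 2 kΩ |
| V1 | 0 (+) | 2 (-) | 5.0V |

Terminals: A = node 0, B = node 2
Nodal analysis, taking node 2 as the 0 V reference.
Source V1 fixes V_0 = 5 V.
KCL at each unknown node (sum of currents leaving = 0; resistances in Ω):
  Node 1: (V_1 - 5)/68 + (V_1 - 0)/18000 + (V_1 - V_3)/150 = 0
  Node 3: (V_3 - V_1)/150 + (V_3 - 0)/2000 = 0
Collecting terms (coefficients in siemens):
  0.02143·V_1 - 0.006667·V_3 = 0.07353
  0.007167·V_3 - 0.006667·V_1 = 0
Determinant D = (0.02143)(0.007167) - (-0.006667)(-0.006667) = 0.0001091
V_1 = [(0.07353)(0.007167) - (-0.006667)(0)]/D = 4.829 V
V_3 = [(0.02143)(0) - (0.07353)(-0.006667)]/D = 4.492 V
Power in each resistor, P = (ΔV)²/R:
  P_R1 = (5 - 4.829)²/68 = 0.0004299 W
  P_R2 = (4.829 - 0)²/18000 = 0.001296 W
  P_R3 = (4.829 - 4.492)²/150 = 0.0007567 W
  P_R4 = (0 - 4.492)²/2000 = 0.01009 W
P_total = P_R1 + P_R2 + P_R3 + P_R4 = 0.01257 W

Final answer: 0.01257 W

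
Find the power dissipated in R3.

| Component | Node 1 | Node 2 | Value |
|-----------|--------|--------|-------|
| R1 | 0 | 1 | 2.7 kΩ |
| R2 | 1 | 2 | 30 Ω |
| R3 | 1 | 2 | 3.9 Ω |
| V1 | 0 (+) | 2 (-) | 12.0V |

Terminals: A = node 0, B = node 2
Nodal analysis, taking node 2 as the 0 V reference.
Source V1 fixes V_0 = 12 V.
KCL at each unknown node (sum of currents leaving = 0; resistances in Ω):
  Node 1: (V_1 - 12)/2700 + (V_1 - 0)/30 + (V_1 - 0)/3.9 = 0
Collecting terms: 0.2901 × V_1 = 0.004444  =>  V_1 = 0.01532 V
I_R3 = (V_1 - V_2)/R3 = (0.01532 - 0)/3.9 = 0.003928 A
P_R3 = I_R3² × R3 = (0.003928)² × 3.9 = 0.00006018 W

Final answer: 6.018e-05 W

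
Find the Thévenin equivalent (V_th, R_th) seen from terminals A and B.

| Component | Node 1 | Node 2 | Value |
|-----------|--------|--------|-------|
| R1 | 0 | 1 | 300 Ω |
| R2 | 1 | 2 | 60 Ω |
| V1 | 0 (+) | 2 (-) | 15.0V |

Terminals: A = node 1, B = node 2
Step 1 — V_th is the open-circuit voltage V_A - V_B (nothing connected across the terminals).
Nodal analysis, taking node 2 as the 0 V reference.
Source V1 fixes V_0 = 15 V.
KCL at each unknown node (sum of currents leaving = 0; resistances in Ω):
  Node 1: (V_1 - 15)/300 + (V_1 - 0)/60 = 0
Collecting terms: 0.02 × V_1 = 0.05  =>  V_1 = 2.5 V
V_th = V_1 - V_2 = 2.5 - 0 = 2.5 V
Step 2 — R_th: zero the source — replace V1 by a short circuit (node 2 merges into node 0) — and find the resistance seen between A (node 1) and B (node 0).
Reduce the network between node 1 (A) and node 0 (B) by series/parallel combination:
  Rp1 = R1 ‖ R2 (parallel, both between nodes 0 and 1) = 1/(1/300 + 1/60) = 50 Ω
R_th = 50 Ω

Final answer: V_th = 2.5 V, R_th = 50 Ω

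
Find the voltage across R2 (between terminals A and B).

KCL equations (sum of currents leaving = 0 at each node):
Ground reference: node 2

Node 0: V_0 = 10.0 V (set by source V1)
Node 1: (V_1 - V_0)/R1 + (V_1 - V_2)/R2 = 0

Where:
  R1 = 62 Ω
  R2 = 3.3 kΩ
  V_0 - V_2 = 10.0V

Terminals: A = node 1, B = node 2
R1 and R2 are in series across V1 (node 0 → node 1 → node 2), and the output A–B is taken across R2, so this is a voltage divider.
Series current: I = V1/(R1 + R2) = 10/(62 + 3300) = 10/3362 = 0.002974 A
V_R2 = I × R2 = V1 × R2/(R1 + R2) = 10 × 3300/3362 = 9.816 V

Final answer: 9.816 V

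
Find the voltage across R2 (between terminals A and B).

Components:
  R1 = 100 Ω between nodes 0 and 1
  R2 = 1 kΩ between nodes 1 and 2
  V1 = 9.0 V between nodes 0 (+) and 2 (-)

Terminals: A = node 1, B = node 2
R1 and R2 are in series across V1 (node 0 → node 1 → node 2), and the output A–B is taken across R2, so this is a voltage divider.
Series current: I = V1/(R1 + R2) = 9/(100 + 1000) = 9/1100 = 0.008182 A
V_R2 = I × R2 = V1 × R2/(R1 + R2) = 9 × 1000/1100 = 8.182 V

Final answer: 8.182 V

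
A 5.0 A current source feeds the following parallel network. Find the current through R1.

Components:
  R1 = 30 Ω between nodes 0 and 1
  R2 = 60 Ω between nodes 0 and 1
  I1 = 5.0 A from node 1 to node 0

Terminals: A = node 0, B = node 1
All resistors sit directly between nodes 0 and 1, so they are in parallel and share one voltage V; the full source current 5 A splits among them.
1/R_par = 1/30 + 1/60 = 0.05 S  =>  R_par = 20 Ω
V = I × R_par = 5 × 20 = 100 V
I_R1 = V/R1 = 100/30 = 3.333 A

Final answer: 3.333 A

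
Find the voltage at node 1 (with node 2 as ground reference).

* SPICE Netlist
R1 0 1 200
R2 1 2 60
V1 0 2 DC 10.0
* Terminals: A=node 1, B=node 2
Nodal analysis, taking node 2 as the 0 V reference.
Source V1 fixes V_0 = 10 V.
KCL at each unknown node (sum of currents leaving = 0; resistances in Ω):
  Node 1: (V_1 - 10)/200 + (V_1 - 0)/60 = 0
Collecting terms: 0.02167 × V_1 = 0.05  =>  V_1 = 2.308 V
The requested potential is V_1 = 2.308 V.

Final answer: V_1 = 2.308 V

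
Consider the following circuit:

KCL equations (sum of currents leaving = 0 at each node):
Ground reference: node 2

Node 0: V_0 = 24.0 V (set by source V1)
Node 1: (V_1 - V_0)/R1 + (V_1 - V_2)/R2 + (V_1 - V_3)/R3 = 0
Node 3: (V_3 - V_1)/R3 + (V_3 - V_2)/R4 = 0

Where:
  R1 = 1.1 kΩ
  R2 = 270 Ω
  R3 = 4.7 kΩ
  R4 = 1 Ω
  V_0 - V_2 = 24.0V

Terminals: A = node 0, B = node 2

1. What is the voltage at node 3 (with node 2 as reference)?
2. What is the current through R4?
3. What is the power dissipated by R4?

Nodal analysis, taking node 2 as the 0 V reference.
Source V1 fixes V_0 = 24 V.
KCL at each unknown node (sum of currents leaving = 0; resistances in Ω):
  Node 1: (V_1 - 24)/1100 + (V_1 - 0)/270 + (V_1 - V_3)/4700 = 0
  Node 3: (V_3 - V_1)/4700 + (V_3 - 0)/1 = 0
Collecting terms (coefficients in siemens):
  0.004826·V_1 - 0.0002128·V_3 = 0.02182
  1·V_3 - 0.0002128·V_1 = 0
Determinant D = (0.004826)(1) - (-0.0002128)(-0.0002128) = 0.004827
V_1 = [(0.02182)(1) - (-0.0002128)(0)]/D = 4.521 V
V_3 = [(0.004826)(0) - (0.02182)(-0.0002128)]/D = 0.0009618 V
Part 1:
  Read off the nodal solution: V_3 = 0.0009618 V
Part 2:
  I_R4 = (V_2 - V_3)/R4 = (0 - 0.0009618)/1 = -0.0009618 A
  Magnitude: I_R4 = 0.0009618 A
Part 3:
  I_R4 = (V_2 - V_3)/R4 = (0 - 0.0009618)/1 = -0.0009618 A
  P_R4 = I_R4² × R4 = (-0.0009618)² × 1 = 0.0000009251 W

Final answers:
1. V_3 = 0.0009618 V
2. I_R4 = 0.0009618 A
3. P_R4 = 9.251e-07 W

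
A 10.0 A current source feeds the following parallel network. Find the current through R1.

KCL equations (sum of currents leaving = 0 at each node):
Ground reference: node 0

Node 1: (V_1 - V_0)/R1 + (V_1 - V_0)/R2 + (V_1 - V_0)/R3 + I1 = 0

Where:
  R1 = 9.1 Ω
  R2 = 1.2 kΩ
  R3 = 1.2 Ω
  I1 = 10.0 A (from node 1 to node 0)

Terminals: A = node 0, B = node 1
All resistors sit directly between nodes 0 and 1, so they are in parallel and share one voltage V; the full source current 10 A splits among them.
1/R_par = 1/9.1 + 1/1200 + 1/1.2 = 0.9441 S  =>  R_par = 1.059 Ω
V = I × R_par = 10 × 1.059 = 10.59 V
I_R1 = V/R1 = 10.59/9.1 = 1.164 A

Final answer: 1.164 A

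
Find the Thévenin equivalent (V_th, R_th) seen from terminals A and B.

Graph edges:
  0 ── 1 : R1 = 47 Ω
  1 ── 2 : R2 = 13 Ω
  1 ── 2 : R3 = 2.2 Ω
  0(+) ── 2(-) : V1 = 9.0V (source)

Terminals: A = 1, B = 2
Step 1 — V_th is the open-circuit voltage V_A - V_B (nothing connected across the terminals).
Nodal analysis, taking node 2 as the 0 V reference.
Source V1 fixes V_0 = 9 V.
KCL at each unknown node (sum of currents leaving = 0; resistances in Ω):
  Node 1: (V_1 - 9)/47 + (V_1 - 0)/13 + (V_1 - 0)/2.2 = 0
Collecting terms: 0.5527 × V_1 = 0.1915  =>  V_1 = 0.3464 V
V_th = V_1 - V_2 = 0.3464 - 0 = 0.3464 V
Step 2 — R_th: zero the source — replace V1 by a short circuit (node 2 merges into node 0) — and find the resistance seen between A (node 1) and B (node 0).
Reduce the network between node 1 (A) and node 0 (B) by series/parallel combination:
  Rp1 = R1 ‖ R2 ‖ R3 (parallel, all between nodes 0 and 1) = 1/(1/47 + 1/13 + 1/2.2) = 1.809 Ω
R_th = 1.809 Ω

Final answer: V_th = 0.3464 V, R_th = 1.809 Ω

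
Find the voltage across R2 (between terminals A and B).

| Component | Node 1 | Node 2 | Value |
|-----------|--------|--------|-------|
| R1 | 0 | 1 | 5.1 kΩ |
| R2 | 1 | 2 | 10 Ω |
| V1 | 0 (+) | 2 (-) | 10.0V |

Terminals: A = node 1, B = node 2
R1 and R2 are in series across V1 (node 0 → node 1 → node 2), and the output A–B is taken across R2, so this is a voltage divider.
Series current: I = V1/(R1 + R2) = 10/(5100 + 10) = 10/5110 = 0.001957 A
V_R2 = I × R2 = V1 × R2/(R1 + R2) = 10 × 10/5110 = 0.01957 V

Final answer: 0.01957 V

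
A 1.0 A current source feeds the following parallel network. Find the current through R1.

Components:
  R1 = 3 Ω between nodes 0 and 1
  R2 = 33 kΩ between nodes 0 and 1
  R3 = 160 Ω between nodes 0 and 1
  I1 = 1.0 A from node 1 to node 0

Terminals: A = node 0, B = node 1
All resistors sit directly between nodes 0 and 1, so they are in parallel and share one voltage V; the full source current 1 A splits among them.
1/R_par = 1/3 + 1/33000 + 1/160 = 0.3396 S  =>  R_par = 2.945 Ω
V = I × R_par = 1 × 2.945 = 2.945 V
I_R1 = V/R1 = 2.945/3 = 0.9815 A

Final answer: 0.9815 A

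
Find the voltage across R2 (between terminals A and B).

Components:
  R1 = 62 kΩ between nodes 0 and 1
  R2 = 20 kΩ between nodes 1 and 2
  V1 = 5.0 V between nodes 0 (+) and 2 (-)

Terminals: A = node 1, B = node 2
R1 and R2 are in series across V1 (node 0 → node 1 → node 2), and the output A–B is taken across R2, so this is a voltage divider.
Series current: I = V1/(R1 + R2) = 5/(62000 + 20000) = 5/82000 = 0.00006098 A
V_R2 = I × R2 = V1 × R2/(R1 + R2) = 5 × 20000/82000 = 1.22 V

Final answer: 1.22 V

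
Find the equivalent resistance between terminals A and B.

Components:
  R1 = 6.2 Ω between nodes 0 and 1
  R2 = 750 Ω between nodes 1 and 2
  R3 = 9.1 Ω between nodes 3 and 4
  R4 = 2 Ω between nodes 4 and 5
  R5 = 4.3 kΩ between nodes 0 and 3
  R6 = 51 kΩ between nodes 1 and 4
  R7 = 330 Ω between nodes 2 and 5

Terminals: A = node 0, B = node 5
The network is not a plain series/parallel combination. Inject a 1 A test current into terminal A (node 0) and return it from terminal B (node 5); then R_eq = V_A / (1 A).
Nodal analysis, taking node 5 as the 0 V reference.
Current source I_test pushes 1 A into node 0 and draws it out of node 5.
KCL at each unknown node (sum of currents leaving = 0; resistances in Ω):
  Node 0: (V_0 - V_1)/6.2 + (V_0 - V_3)/4300 - 1 = 0
  Node 1: (V_1 - V_0)/6.2 + (V_1 - V_2)/750 + (V_1 - V_4)/51000 = 0
  Node 2: (V_2 - V_1)/750 + (V_2 - 0)/330 = 0
  Node 3: (V_3 - V_0)/4300 + (V_3 - V_4)/9.1 = 0
  Node 4: (V_4 - V_1)/51000 + (V_4 - V_3)/9.1 + (V_4 - 0)/2 = 0
Collecting terms (coefficients in siemens):
  0.1615·V_0 - 0.1613·V_1 - 0.0002326·V_3 = 1
  0.1626·V_1 - 0.1613·V_0 - 0.001333·V_2 - 0.00001961·V_4 = 0
  0.004364·V_2 - 0.001333·V_1 = 0
  0.1101·V_3 - 0.0002326·V_0 - 0.1099·V_4 = 0
  0.6099·V_4 - 0.00001961·V_1 - 0.1099·V_3 = 0
Solving these 5 simultaneous equations (Gaussian elimination) gives:
  V_0 = 853.3 V, V_1 = 848.3 V, V_2 = 259.2 V, V_3 = 2.23 V
  V_4 = 0.4291 V
R_eq = V_0 / 1 A = 853.3 Ω

Final answer: 853.3 Ω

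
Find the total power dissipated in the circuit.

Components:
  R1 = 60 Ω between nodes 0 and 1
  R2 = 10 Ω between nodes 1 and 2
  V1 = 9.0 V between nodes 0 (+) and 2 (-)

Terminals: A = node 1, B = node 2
Nodal analysis, taking node 2 as the 0 V reference.
Source V1 fixes V_0 = 9 V.
KCL at each unknown node (sum of currents leaving = 0; resistances in Ω):
  Node 1: (V_1 - 9)/60 + (V_1 - 0)/10 = 0
Collecting terms: 0.1167 × V_1 = 0.15  =>  V_1 = 1.286 V
Power in each resistor, P = (ΔV)²/R:
  P_R1 = (9 - 1.286)²/60 = 0.9918 W
  P_R2 = (1.286 - 0)²/10 = 0.1653 W
P_total = P_R1 + P_R2 = 1.157 W

Final answer: 1.157 W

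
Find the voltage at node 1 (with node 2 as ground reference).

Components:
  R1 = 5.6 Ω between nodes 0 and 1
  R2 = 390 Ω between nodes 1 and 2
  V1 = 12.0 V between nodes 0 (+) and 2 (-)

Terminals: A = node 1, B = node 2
Nodal analysis, taking node 2 as the 0 V reference.
Source V1 fixes V_0 = 12 V.
KCL at each unknown node (sum of currents leaving = 0; resistances in Ω):
  Node 1: (V_1 - 12)/5.6 + (V_1 - 0)/390 = 0
Collecting terms: 0.1811 × V_1 = 2.143  =>  V_1 = 11.83 V
The requested potential is V_1 = 11.83 V.

Final answer: V_1 = 11.83 V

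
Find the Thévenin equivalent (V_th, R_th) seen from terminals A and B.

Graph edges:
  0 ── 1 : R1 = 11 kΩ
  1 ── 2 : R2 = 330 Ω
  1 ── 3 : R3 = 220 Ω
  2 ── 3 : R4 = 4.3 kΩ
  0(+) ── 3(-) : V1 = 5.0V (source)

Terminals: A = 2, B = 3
Step 1 — V_th is the open-circuit voltage V_A - V_B (nothing connected across the terminals).
Nodal analysis, taking node 3 as the 0 V reference.
Source V1 fixes V_0 = 5 V.
KCL at each unknown node (sum of currents leaving = 0; resistances in Ω):
  Node 1: (V_1 - 5)/11000 + (V_1 - V_2)/330 + (V_1 - 0)/220 = 0
  Node 2: (V_2 - V_1)/330 + (V_2 - 0)/4300 = 0
Collecting terms (coefficients in siemens):
  0.007667·V_1 - 0.00303·V_2 = 0.0004545
  0.003263·V_2 - 0.00303·V_1 = 0
Determinant D = (0.007667)(0.003263) - (-0.00303)(-0.00303) = 0.00001583
V_1 = [(0.0004545)(0.003263) - (-0.00303)(0)]/D = 0.09368 V
V_2 = [(0.007667)(0) - (0.0004545)(-0.00303)]/D = 0.087 V
V_th = V_2 - V_3 = 0.087 - 0 = 0.087 V
Step 2 — R_th: zero the source — replace V1 by a short circuit (node 3 merges into node 0) — and find the resistance seen between A (node 2) and B (node 0).
Reduce the network between node 2 (A) and node 0 (B) by series/parallel combination:
  Rp1 = R1 ‖ R3 (parallel, both between nodes 0 and 1) = 1/(1/11000 + 1/220) = 215.7 Ω
  Rs1 = R2 + Rp1 (series, joined only at node 1) = 330 + 215.7 = 545.7 Ω
  Rp2 = R4 ‖ Rs1 (parallel, both between nodes 0 and 2) = 1/(1/4300 + 1/545.7) = 484.2 Ω
R_th = 484.2 Ω

Final answer: V_th = 0.087 V, R_th = 484.2 Ω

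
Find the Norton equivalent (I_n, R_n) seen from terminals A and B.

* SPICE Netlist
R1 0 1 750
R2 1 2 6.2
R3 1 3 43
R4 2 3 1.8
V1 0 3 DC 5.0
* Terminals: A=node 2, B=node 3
Find the Thévenin equivalent first; then I_n = V_th/R_th and R_n = R_th.
Step 1 — V_th is the open-circuit voltage V_A - V_B (nothing connected across the terminals).
Nodal analysis, taking node 3 as the 0 V reference.
Source V1 fixes V_0 = 5 V.
KCL at each unknown node (sum of currents leaving = 0; resistances in Ω):
  Node 1: (V_1 - 5)/750 + (V_1 - V_2)/6.2 + (V_1 - 0)/43 = 0
  Node 2: (V_2 - V_1)/6.2 + (V_2 - 0)/1.8 = 0
Collecting terms (coefficients in siemens):
  0.1859·V_1 - 0.1613·V_2 = 0.006667
  0.7168·V_2 - 0.1613·V_1 = 0
Determinant D = (0.1859)(0.7168) - (-0.1613)(-0.1613) = 0.1072
V_1 = [(0.006667)(0.7168) - (-0.1613)(0)]/D = 0.04457 V
V_2 = [(0.1859)(0) - (0.006667)(-0.1613)]/D = 0.01003 V
V_th = V_2 - V_3 = 0.01003 - 0 = 0.01003 V
Step 2 — R_th: zero the source — replace V1 by a short circuit (node 3 merges into node 0) — and find the resistance seen between A (node 2) and B (node 0).
Reduce the network between node 2 (A) and node 0 (B) by series/parallel combination:
  Rp1 = R1 ‖ R3 (parallel, both between nodes 0 and 1) = 1/(1/750 + 1/43) = 40.67 Ω
  Rs1 = R2 + Rp1 (series, joined only at node 1) = 6.2 + 40.67 = 46.87 Ω
  Rp2 = R4 ‖ Rs1 (parallel, both between nodes 0 and 2) = 1/(1/1.8 + 1/46.87) = 1.733 Ω
R_th = 1.733 Ω
I_n = V_th/R_th = 0.01003/1.733 = 0.005785 A, and R_n = R_th = 1.733 Ω

Final answer: I_n = 0.005785 A, R_n = 1.733 Ω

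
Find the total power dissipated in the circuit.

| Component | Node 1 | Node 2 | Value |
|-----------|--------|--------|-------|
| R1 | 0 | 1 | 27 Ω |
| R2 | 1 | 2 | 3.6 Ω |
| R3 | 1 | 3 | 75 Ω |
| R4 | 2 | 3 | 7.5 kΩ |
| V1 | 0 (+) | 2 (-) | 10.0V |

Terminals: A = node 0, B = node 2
Nodal analysis, taking node 2 as the 0 V reference.
Source V1 fixes V_0 = 10 V.
KCL at each unknown node (sum of currents leaving = 0; resistances in Ω):
  Node 1: (V_1 - 10)/27 + (V_1 - 0)/3.6 + (V_1 - V_3)/75 = 0
  Node 3: (V_3 - V_1)/75 + (V_3 - 0)/7500 = 0
Collecting terms (coefficients in siemens):
  0.3281·V_1 - 0.01333·V_3 = 0.3704
  0.01347·V_3 - 0.01333·V_1 = 0
Determinant D = (0.3281)(0.01347) - (-0.01333)(-0.01333) = 0.004241
V_1 = [(0.3704)(0.01347) - (-0.01333)(0)]/D = 1.176 V
V_3 = [(0.3281)(0) - (0.3704)(-0.01333)]/D = 1.164 V
Power in each resistor, P = (ΔV)²/R:
  P_R1 = (10 - 1.176)²/27 = 2.884 W
  P_R2 = (1.176 - 0)²/3.6 = 0.3841 W
  P_R3 = (1.176 - 1.164)²/75 = 0.000001808 W
  P_R4 = (0 - 1.164)²/7500 = 0.0001808 W
P_total = P_R1 + P_R2 + P_R3 + P_R4 = 3.268 W

Final answer: 3.268 W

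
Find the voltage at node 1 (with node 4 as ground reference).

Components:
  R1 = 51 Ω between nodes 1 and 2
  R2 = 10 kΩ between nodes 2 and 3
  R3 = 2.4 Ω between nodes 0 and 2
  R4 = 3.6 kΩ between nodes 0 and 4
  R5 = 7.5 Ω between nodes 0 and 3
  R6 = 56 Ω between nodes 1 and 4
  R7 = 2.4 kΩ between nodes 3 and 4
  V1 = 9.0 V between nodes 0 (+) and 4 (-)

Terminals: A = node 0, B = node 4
Nodal analysis, taking node 4 as the 0 V reference.
Source V1 fixes V_0 = 9 V.
KCL at each unknown node (sum of currents leaving = 0; resistances in Ω):
  Node 1: (V_1 - V_2)/51 + (V_1 - 0)/56 = 0
  Node 2: (V_2 - V_1)/51 + (V_2 - V_3)/10000 + (V_2 - 9)/2.4 = 0
  Node 3: (V_3 - V_2)/10000 + (V_3 - 9)/7.5 + (V_3 - 0)/2400 = 0
Collecting terms (coefficients in siemens):
  0.03746·V_1 - 0.01961·V_2 = 0
  0.4364·V_2 - 0.01961·V_1 - 0.0001·V_3 = 3.75
  0.1338·V_3 - 0.0001·V_2 = 1.2
Solving these 3 simultaneous equations (Gaussian elimination) gives:
  V_1 = 4.607 V, V_2 = 8.803 V, V_3 = 8.972 V
The requested potential is V_1 = 4.607 V.

Final answer: V_1 = 4.607 V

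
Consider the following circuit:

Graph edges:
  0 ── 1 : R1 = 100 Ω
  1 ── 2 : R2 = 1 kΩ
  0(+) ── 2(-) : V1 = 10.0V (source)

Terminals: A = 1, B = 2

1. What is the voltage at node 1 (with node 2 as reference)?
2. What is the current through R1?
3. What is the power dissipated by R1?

Nodal analysis, taking node 2 as the 0 V reference.
Source V1 fixes V_0 = 10 V.
KCL at each unknown node (sum of currents leaving = 0; resistances in Ω):
  Node 1: (V_1 - 10)/100 + (V_1 - 0)/1000 = 0
Collecting terms: 0.011 × V_1 = 0.1  =>  V_1 = 9.091 V
Part 1:
  Read off the nodal solution: V_1 = 9.091 V
Part 2:
  I_R1 = (V_0 - V_1)/R1 = (10 - 9.091)/100 = 0.009091 A
  Magnitude: I_R1 = 0.009091 A
Part 3:
  I_R1 = (V_0 - V_1)/R1 = (10 - 9.091)/100 = 0.009091 A
  P_R1 = I_R1² × R1 = (0.009091)² × 100 = 0.008264 W

Final answers:
1. V_1 = 9.091 V
2. I_R1 = 0.009091 A
3. P_R1 = 0.008264 W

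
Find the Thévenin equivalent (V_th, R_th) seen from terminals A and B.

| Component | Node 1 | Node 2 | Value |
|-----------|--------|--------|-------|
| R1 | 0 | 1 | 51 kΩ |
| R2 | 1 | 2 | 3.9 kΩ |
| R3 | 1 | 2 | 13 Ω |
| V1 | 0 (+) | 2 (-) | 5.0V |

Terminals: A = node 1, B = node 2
Step 1 — V_th is the open-circuit voltage V_A - V_B (nothing connected across the terminals).
Nodal analysis, taking node 2 as the 0 V reference.
Source V1 fixes V_0 = 5 V.
KCL at each unknown node (sum of currents leaving = 0; resistances in Ω):
  Node 1: (V_1 - 5)/51000 + (V_1 - 0)/3900 + (V_1 - 0)/13 = 0
Collecting terms: 0.0772 × V_1 = 0.00009804  =>  V_1 = 0.00127 V
V_th = V_1 - V_2 = 0.00127 - 0 = 0.00127 V
Step 2 — R_th: zero the source — replace V1 by a short circuit (node 2 merges into node 0) — and find the resistance seen between A (node 1) and B (node 0).
Reduce the network between node 1 (A) and node 0 (B) by series/parallel combination:
  Rp1 = R1 ‖ R2 ‖ R3 (parallel, all between nodes 0 and 1) = 1/(1/51000 + 1/3900 + 1/13) = 12.95 Ω
R_th = 12.95 Ω

Final answer: V_th = 0.00127 V, R_th = 12.95 Ω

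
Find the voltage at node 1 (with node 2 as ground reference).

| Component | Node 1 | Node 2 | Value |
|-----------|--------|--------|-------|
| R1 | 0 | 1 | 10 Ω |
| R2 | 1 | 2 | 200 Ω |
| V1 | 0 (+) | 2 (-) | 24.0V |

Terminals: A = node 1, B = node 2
Nodal analysis, taking node 2 as the 0 V reference.
Source V1 fixes V_0 = 24 V.
KCL at each unknown node (sum of currents leaving = 0; resistances in Ω):
  Node 1: (V_1 - 24)/10 + (V_1 - 0)/200 = 0
Collecting terms: 0.105 × V_1 = 2.4  =>  V_1 = 22.86 V
The requested potential is V_1 = 22.86 V.

Final answer: V_1 = 22.86 V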